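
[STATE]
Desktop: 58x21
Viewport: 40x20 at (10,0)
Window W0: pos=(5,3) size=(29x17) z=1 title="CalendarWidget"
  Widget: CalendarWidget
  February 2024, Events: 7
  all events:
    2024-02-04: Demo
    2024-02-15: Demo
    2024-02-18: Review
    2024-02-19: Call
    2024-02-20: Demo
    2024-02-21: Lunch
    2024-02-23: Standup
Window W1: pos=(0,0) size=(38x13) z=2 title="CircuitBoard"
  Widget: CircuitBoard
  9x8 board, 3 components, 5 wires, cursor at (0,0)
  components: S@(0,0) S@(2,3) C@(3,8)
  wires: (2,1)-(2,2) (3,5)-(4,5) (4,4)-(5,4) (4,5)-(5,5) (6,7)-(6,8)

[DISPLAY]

━━━━━━━━━━━━━━━━━━━━━━━━━━━┓            
oard                       ┃            
───────────────────────────┨            
3 4 5 6 7 8                ┃            
                           ┃            
                           ┃            
                           ┃            
                           ┃            
 ─ ·   S                   ┃            
                           ┃            
               ·           ┃            
               │           ┃            
━━━━━━━━━━━━━━━━━━━━━━━━━━━┛            
                       ┃                
                       ┃                
                       ┃                
                       ┃                
                       ┃                
                       ┃                
━━━━━━━━━━━━━━━━━━━━━━━┛                


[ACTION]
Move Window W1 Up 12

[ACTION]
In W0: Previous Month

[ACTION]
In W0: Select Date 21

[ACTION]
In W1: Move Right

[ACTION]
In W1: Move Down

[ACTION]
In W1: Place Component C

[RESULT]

━━━━━━━━━━━━━━━━━━━━━━━━━━━┓            
oard                       ┃            
───────────────────────────┨            
3 4 5 6 7 8                ┃            
                           ┃            
                           ┃            
]                          ┃            
                           ┃            
 ─ ·   S                   ┃            
                           ┃            
               ·           ┃            
               │           ┃            
━━━━━━━━━━━━━━━━━━━━━━━━━━━┛            
                       ┃                
                       ┃                
                       ┃                
                       ┃                
                       ┃                
                       ┃                
━━━━━━━━━━━━━━━━━━━━━━━┛                


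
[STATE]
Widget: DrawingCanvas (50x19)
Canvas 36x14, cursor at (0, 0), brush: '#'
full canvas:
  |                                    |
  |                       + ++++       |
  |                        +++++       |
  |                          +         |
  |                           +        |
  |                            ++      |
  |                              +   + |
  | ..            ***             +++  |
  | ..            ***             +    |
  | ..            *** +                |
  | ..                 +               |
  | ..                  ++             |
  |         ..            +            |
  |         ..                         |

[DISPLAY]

+                                                 
                       + ++++                     
                        +++++                     
                          +                       
                           +                      
                            ++                    
                              +   +               
 ..            ***             +++                
 ..            ***             +                  
 ..            *** +                              
 ..                 +                             
 ..                  ++                           
         ..            +                          
         ..                                       
                                                  
                                                  
                                                  
                                                  
                                                  


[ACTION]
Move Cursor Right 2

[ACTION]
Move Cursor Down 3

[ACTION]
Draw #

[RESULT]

                                                  
                       + ++++                     
                        +++++                     
  #                       +                       
                           +                      
                            ++                    
                              +   +               
 ..            ***             +++                
 ..            ***             +                  
 ..            *** +                              
 ..                 +                             
 ..                  ++                           
         ..            +                          
         ..                                       
                                                  
                                                  
                                                  
                                                  
                                                  


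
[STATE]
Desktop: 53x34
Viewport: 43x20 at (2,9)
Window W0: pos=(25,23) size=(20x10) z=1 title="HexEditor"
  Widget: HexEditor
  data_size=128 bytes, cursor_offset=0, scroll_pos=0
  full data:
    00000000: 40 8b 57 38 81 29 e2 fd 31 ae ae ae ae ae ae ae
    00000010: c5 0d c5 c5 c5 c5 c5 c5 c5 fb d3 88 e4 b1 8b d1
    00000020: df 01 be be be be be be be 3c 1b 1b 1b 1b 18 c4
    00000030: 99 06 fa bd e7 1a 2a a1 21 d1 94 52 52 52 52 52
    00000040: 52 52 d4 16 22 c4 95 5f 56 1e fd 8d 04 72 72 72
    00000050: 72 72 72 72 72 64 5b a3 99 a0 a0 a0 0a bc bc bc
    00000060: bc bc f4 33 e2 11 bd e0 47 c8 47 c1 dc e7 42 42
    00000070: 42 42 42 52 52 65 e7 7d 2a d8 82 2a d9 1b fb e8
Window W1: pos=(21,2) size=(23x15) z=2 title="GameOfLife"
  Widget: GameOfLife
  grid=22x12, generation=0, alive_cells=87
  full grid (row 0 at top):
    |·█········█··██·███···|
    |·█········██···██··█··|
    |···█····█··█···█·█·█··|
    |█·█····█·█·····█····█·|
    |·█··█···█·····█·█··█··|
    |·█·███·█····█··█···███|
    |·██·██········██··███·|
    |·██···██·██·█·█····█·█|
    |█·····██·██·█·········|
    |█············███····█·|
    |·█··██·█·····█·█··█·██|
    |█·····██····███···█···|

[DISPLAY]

                   ┃·█··█···█·····█·█··█·┃ 
                   ┃·█·███·█····█··█···██┃ 
                   ┃·██·██········██··███┃ 
                   ┃·██···██·██·█·█····█·┃ 
                   ┃█·····██·██·█········┃ 
                   ┃█············███····█┃ 
                   ┃·█··██·█·····█·█··█·█┃ 
                   ┗━━━━━━━━━━━━━━━━━━━━━┛ 
                                           
                                           
                                           
                                           
                                           
                                           
                       ┏━━━━━━━━━━━━━━━━━━┓
                       ┃ HexEditor        ┃
                       ┠──────────────────┨
                       ┃00000000  40 8b 57┃
                       ┃00000010  c5 0d c5┃
                       ┃00000020  df 01 be┃


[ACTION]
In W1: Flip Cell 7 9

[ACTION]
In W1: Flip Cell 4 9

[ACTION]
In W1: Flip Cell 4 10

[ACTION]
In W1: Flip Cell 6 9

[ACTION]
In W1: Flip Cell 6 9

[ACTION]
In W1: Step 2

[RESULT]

                   ┃···███···██··██·████·┃ 
                   ┃·········█···█··██··█┃ 
                   ┃█·█···█······█··████·┃ 
                   ┃█············█··█·██·┃ 
                   ┃█·█·······█·█··██·█··┃ 
                   ┃·····█·····███·██··█·┃ 
                   ┃██··██·········█·····┃ 
                   ┗━━━━━━━━━━━━━━━━━━━━━┛ 
                                           
                                           
                                           
                                           
                                           
                                           
                       ┏━━━━━━━━━━━━━━━━━━┓
                       ┃ HexEditor        ┃
                       ┠──────────────────┨
                       ┃00000000  40 8b 57┃
                       ┃00000010  c5 0d c5┃
                       ┃00000020  df 01 be┃


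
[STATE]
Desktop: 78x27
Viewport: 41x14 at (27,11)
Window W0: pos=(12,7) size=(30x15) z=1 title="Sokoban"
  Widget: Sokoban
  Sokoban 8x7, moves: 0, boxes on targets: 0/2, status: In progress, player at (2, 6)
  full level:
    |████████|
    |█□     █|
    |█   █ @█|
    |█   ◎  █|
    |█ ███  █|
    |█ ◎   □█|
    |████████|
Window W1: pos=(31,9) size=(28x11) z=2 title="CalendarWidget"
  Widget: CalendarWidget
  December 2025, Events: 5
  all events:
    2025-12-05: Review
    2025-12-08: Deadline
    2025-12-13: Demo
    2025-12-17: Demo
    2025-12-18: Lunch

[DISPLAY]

    ┠──────────────────────────┨         
    ┃      December 2025       ┃         
    ┃Mo Tu We Th Fr Sa Su      ┃         
    ┃ 1  2  3  4  5*  6  7     ┃         
    ┃ 8*  9 10 11 12 13* 14    ┃         
    ┃15 16 17* 18* 19 20 21    ┃         
    ┃22 23 24 25 26 27 28      ┃         
    ┃29 30 31                  ┃         
    ┗━━━━━━━━━━━━━━━━━━━━━━━━━━┛         
              ┃                          
━━━━━━━━━━━━━━┛                          
                                         
                                         
                                         


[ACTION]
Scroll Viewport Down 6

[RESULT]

    ┃Mo Tu We Th Fr Sa Su      ┃         
    ┃ 1  2  3  4  5*  6  7     ┃         
    ┃ 8*  9 10 11 12 13* 14    ┃         
    ┃15 16 17* 18* 19 20 21    ┃         
    ┃22 23 24 25 26 27 28      ┃         
    ┃29 30 31                  ┃         
    ┗━━━━━━━━━━━━━━━━━━━━━━━━━━┛         
              ┃                          
━━━━━━━━━━━━━━┛                          
                                         
                                         
                                         
                                         
                                         


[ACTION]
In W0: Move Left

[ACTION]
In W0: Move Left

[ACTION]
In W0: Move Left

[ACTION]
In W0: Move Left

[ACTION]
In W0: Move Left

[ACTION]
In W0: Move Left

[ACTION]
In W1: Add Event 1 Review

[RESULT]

    ┃Mo Tu We Th Fr Sa Su      ┃         
    ┃ 1*  2  3  4  5*  6  7    ┃         
    ┃ 8*  9 10 11 12 13* 14    ┃         
    ┃15 16 17* 18* 19 20 21    ┃         
    ┃22 23 24 25 26 27 28      ┃         
    ┃29 30 31                  ┃         
    ┗━━━━━━━━━━━━━━━━━━━━━━━━━━┛         
              ┃                          
━━━━━━━━━━━━━━┛                          
                                         
                                         
                                         
                                         
                                         


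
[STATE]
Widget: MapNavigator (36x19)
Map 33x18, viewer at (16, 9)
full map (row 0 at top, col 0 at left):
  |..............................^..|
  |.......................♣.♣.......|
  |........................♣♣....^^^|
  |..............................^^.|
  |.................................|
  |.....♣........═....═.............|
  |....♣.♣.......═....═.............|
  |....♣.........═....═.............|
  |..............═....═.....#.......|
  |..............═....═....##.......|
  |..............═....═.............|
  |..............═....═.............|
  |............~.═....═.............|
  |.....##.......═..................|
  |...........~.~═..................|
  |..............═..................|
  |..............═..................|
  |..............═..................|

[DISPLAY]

  ..............................^.. 
  .......................♣.♣....... 
  ........................♣♣....^^^ 
  ..............................^^. 
  ................................. 
  .....♣........═....═............. 
  ....♣.♣.......═....═............. 
  ....♣.........═....═............. 
  ..............═....═.....#....... 
  ..............═.@..═....##....... 
  ..............═....═............. 
  ..............═....═............. 
  ............~.═....═............. 
  .....##.......═.................. 
  ...........~.~═.................. 
  ..............═.................. 
  ..............═.................. 
  ..............═.................. 
                                    


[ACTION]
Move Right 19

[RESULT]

................^..                 
.........♣.♣.......                 
..........♣♣....^^^                 
................^^.                 
...................                 
═....═.............                 
═....═.............                 
═....═.............                 
═....═.....#.......                 
═....═....##......@                 
═....═.............                 
═....═.............                 
═....═.............                 
═..................                 
═..................                 
═..................                 
═..................                 
═..................                 
                                    


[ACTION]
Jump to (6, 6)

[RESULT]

                                    
                                    
                                    
            ........................
            .......................♣
            ........................
            ........................
            ........................
            .....♣........═....═....
            ....♣.@.......═....═....
            ....♣.........═....═....
            ..............═....═....
            ..............═....═....
            ..............═....═....
            ..............═....═....
            ............~.═....═....
            .....##.......═.........
            ...........~.~═.........
            ..............═.........


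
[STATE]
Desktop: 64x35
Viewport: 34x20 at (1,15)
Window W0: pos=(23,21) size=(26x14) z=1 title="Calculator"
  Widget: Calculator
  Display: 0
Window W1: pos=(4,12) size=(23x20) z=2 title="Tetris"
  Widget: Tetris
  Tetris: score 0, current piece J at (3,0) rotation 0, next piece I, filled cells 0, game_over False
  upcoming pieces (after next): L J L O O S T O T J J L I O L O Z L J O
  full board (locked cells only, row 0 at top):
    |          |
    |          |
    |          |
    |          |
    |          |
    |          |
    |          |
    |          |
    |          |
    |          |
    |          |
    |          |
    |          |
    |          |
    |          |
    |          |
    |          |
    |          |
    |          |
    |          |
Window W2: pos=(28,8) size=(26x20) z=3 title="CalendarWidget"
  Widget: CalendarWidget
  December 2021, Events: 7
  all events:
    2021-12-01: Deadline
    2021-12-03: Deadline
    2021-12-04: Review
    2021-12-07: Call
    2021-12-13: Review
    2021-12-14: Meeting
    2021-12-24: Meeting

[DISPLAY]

   ┃          │Next:     ┃ ┃13* 14
   ┃          │████      ┃ ┃20 21 
   ┃          │          ┃ ┃27 28 
   ┃          │          ┃ ┃      
   ┃          │          ┃ ┃      
   ┃          │          ┃ ┃      
   ┃          │Score:    ┃━┃      
   ┃          │0         ┃l┃      
   ┃          │          ┃─┃      
   ┃          │          ┃ ┃      
   ┃          │          ┃─┃      
   ┃          │          ┃ ┃      
   ┃          │          ┃─┗━━━━━━
   ┃          │          ┃ │ 5 │ 6
   ┃          │          ┃─┼───┼──
   ┃          │          ┃ │ 2 │ 3
   ┗━━━━━━━━━━━━━━━━━━━━━┛─┼───┼──
                      ┃│ 0 │ . │ =
                      ┃└───┴───┴──
                      ┗━━━━━━━━━━━


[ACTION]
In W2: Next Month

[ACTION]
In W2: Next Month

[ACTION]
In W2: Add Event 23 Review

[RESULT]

   ┃          │Next:     ┃ ┃14 15 
   ┃          │████      ┃ ┃21 22 
   ┃          │          ┃ ┃28    
   ┃          │          ┃ ┃      
   ┃          │          ┃ ┃      
   ┃          │          ┃ ┃      
   ┃          │Score:    ┃━┃      
   ┃          │0         ┃l┃      
   ┃          │          ┃─┃      
   ┃          │          ┃ ┃      
   ┃          │          ┃─┃      
   ┃          │          ┃ ┃      
   ┃          │          ┃─┗━━━━━━
   ┃          │          ┃ │ 5 │ 6
   ┃          │          ┃─┼───┼──
   ┃          │          ┃ │ 2 │ 3
   ┗━━━━━━━━━━━━━━━━━━━━━┛─┼───┼──
                      ┃│ 0 │ . │ =
                      ┃└───┴───┴──
                      ┗━━━━━━━━━━━


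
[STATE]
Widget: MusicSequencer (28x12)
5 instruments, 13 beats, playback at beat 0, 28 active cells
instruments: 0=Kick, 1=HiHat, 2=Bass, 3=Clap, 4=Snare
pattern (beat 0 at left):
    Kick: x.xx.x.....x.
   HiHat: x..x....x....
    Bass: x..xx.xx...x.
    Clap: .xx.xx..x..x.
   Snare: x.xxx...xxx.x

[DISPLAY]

      ▼123456789012         
  Kick█·██·█·····█·         
 HiHat█··█····█····         
  Bass█··██·██···█·         
  Clap·██·██··█··█·         
 Snare█·███···███·█         
                            
                            
                            
                            
                            
                            


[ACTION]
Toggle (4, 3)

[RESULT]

      ▼123456789012         
  Kick█·██·█·····█·         
 HiHat█··█····█····         
  Bass█··██·██···█·         
  Clap·██·██··█··█·         
 Snare█·█·█···███·█         
                            
                            
                            
                            
                            
                            


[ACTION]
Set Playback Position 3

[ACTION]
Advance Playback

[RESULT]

      0123▼56789012         
  Kick█·██·█·····█·         
 HiHat█··█····█····         
  Bass█··██·██···█·         
  Clap·██·██··█··█·         
 Snare█·█·█···███·█         
                            
                            
                            
                            
                            
                            


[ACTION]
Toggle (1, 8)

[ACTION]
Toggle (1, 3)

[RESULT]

      0123▼56789012         
  Kick█·██·█·····█·         
 HiHat█············         
  Bass█··██·██···█·         
  Clap·██·██··█··█·         
 Snare█·█·█···███·█         
                            
                            
                            
                            
                            
                            


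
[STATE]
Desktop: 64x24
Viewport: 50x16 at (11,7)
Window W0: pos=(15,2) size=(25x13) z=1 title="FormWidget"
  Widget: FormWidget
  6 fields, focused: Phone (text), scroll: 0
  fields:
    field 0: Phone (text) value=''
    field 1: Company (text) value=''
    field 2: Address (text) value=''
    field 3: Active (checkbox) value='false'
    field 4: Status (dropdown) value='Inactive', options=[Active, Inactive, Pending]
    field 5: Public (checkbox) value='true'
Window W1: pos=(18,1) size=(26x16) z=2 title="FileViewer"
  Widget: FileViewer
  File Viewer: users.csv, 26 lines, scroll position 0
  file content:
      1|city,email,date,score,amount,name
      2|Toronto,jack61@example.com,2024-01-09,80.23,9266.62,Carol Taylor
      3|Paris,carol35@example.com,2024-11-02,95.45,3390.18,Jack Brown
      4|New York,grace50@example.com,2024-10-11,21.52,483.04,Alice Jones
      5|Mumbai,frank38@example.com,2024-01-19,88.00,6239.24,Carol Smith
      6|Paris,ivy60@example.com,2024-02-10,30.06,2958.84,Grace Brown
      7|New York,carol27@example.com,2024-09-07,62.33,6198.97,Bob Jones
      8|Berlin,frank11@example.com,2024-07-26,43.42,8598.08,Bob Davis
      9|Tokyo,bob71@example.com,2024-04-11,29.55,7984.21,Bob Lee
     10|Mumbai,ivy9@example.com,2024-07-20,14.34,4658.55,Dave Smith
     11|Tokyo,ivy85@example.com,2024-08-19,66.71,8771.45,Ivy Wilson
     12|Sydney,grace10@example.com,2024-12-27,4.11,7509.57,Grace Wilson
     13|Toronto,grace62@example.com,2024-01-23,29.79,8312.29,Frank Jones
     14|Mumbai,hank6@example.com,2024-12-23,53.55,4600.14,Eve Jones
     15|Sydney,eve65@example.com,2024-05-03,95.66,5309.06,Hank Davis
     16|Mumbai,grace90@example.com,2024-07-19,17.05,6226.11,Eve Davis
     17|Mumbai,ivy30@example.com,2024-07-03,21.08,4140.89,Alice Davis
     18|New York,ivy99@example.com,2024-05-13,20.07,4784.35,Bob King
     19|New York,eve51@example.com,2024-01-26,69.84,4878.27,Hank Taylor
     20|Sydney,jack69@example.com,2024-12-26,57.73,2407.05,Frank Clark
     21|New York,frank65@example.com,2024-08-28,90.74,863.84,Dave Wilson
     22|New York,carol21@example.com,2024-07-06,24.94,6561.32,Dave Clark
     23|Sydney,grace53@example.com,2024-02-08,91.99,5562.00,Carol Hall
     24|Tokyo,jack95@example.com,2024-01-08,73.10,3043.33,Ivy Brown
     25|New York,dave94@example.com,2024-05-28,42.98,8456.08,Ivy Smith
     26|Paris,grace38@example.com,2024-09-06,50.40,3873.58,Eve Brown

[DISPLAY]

    ┃  ┃New York,grace50@exampl░┃                 
    ┃  ┃Mumbai,frank38@example.░┃                 
    ┃  ┃Paris,ivy60@example.com░┃                 
    ┃  ┃New York,carol27@exampl░┃                 
    ┃  ┃Berlin,frank11@example.░┃                 
    ┃  ┃Tokyo,bob71@example.com░┃                 
    ┃  ┃Mumbai,ivy9@example.com░┃                 
    ┗━━┃Tokyo,ivy85@example.com░┃                 
       ┃Sydney,grace10@example.▼┃                 
       ┗━━━━━━━━━━━━━━━━━━━━━━━━┛                 
                                                  
                                                  
                                                  
                                                  
                                                  
                                                  


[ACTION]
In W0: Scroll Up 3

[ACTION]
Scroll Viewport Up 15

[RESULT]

                                                  
       ┏━━━━━━━━━━━━━━━━━━━━━━━━┓                 
    ┏━━┃ FileViewer             ┃                 
    ┃ F┠────────────────────────┨                 
    ┠──┃city,email,date,score,a▲┃                 
    ┃> ┃Toronto,jack61@example.█┃                 
    ┃  ┃Paris,carol35@example.c░┃                 
    ┃  ┃New York,grace50@exampl░┃                 
    ┃  ┃Mumbai,frank38@example.░┃                 
    ┃  ┃Paris,ivy60@example.com░┃                 
    ┃  ┃New York,carol27@exampl░┃                 
    ┃  ┃Berlin,frank11@example.░┃                 
    ┃  ┃Tokyo,bob71@example.com░┃                 
    ┃  ┃Mumbai,ivy9@example.com░┃                 
    ┗━━┃Tokyo,ivy85@example.com░┃                 
       ┃Sydney,grace10@example.▼┃                 


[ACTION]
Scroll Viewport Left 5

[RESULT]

                                                  
            ┏━━━━━━━━━━━━━━━━━━━━━━━━┓            
         ┏━━┃ FileViewer             ┃            
         ┃ F┠────────────────────────┨            
         ┠──┃city,email,date,score,a▲┃            
         ┃> ┃Toronto,jack61@example.█┃            
         ┃  ┃Paris,carol35@example.c░┃            
         ┃  ┃New York,grace50@exampl░┃            
         ┃  ┃Mumbai,frank38@example.░┃            
         ┃  ┃Paris,ivy60@example.com░┃            
         ┃  ┃New York,carol27@exampl░┃            
         ┃  ┃Berlin,frank11@example.░┃            
         ┃  ┃Tokyo,bob71@example.com░┃            
         ┃  ┃Mumbai,ivy9@example.com░┃            
         ┗━━┃Tokyo,ivy85@example.com░┃            
            ┃Sydney,grace10@example.▼┃            


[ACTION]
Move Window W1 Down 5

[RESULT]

                                                  
                                                  
         ┏━━━━━━━━━━━━━━━━━━━━━━━┓                
         ┃ FormWidget            ┃                
         ┠───────────────────────┨                
         ┃> Phone:      [       ]┃                
         ┃  ┏━━━━━━━━━━━━━━━━━━━━━━━━┓            
         ┃  ┃ FileViewer             ┃            
         ┃  ┠────────────────────────┨            
         ┃  ┃city,email,date,score,a▲┃            
         ┃  ┃Toronto,jack61@example.█┃            
         ┃  ┃Paris,carol35@example.c░┃            
         ┃  ┃New York,grace50@exampl░┃            
         ┃  ┃Mumbai,frank38@example.░┃            
         ┗━━┃Paris,ivy60@example.com░┃            
            ┃New York,carol27@exampl░┃            


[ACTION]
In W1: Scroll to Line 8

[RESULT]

                                                  
                                                  
         ┏━━━━━━━━━━━━━━━━━━━━━━━┓                
         ┃ FormWidget            ┃                
         ┠───────────────────────┨                
         ┃> Phone:      [       ]┃                
         ┃  ┏━━━━━━━━━━━━━━━━━━━━━━━━┓            
         ┃  ┃ FileViewer             ┃            
         ┃  ┠────────────────────────┨            
         ┃  ┃Berlin,frank11@example.▲┃            
         ┃  ┃Tokyo,bob71@example.com░┃            
         ┃  ┃Mumbai,ivy9@example.com░┃            
         ┃  ┃Tokyo,ivy85@example.com░┃            
         ┃  ┃Sydney,grace10@example.░┃            
         ┗━━┃Toronto,grace62@example░┃            
            ┃Mumbai,hank6@example.co█┃            


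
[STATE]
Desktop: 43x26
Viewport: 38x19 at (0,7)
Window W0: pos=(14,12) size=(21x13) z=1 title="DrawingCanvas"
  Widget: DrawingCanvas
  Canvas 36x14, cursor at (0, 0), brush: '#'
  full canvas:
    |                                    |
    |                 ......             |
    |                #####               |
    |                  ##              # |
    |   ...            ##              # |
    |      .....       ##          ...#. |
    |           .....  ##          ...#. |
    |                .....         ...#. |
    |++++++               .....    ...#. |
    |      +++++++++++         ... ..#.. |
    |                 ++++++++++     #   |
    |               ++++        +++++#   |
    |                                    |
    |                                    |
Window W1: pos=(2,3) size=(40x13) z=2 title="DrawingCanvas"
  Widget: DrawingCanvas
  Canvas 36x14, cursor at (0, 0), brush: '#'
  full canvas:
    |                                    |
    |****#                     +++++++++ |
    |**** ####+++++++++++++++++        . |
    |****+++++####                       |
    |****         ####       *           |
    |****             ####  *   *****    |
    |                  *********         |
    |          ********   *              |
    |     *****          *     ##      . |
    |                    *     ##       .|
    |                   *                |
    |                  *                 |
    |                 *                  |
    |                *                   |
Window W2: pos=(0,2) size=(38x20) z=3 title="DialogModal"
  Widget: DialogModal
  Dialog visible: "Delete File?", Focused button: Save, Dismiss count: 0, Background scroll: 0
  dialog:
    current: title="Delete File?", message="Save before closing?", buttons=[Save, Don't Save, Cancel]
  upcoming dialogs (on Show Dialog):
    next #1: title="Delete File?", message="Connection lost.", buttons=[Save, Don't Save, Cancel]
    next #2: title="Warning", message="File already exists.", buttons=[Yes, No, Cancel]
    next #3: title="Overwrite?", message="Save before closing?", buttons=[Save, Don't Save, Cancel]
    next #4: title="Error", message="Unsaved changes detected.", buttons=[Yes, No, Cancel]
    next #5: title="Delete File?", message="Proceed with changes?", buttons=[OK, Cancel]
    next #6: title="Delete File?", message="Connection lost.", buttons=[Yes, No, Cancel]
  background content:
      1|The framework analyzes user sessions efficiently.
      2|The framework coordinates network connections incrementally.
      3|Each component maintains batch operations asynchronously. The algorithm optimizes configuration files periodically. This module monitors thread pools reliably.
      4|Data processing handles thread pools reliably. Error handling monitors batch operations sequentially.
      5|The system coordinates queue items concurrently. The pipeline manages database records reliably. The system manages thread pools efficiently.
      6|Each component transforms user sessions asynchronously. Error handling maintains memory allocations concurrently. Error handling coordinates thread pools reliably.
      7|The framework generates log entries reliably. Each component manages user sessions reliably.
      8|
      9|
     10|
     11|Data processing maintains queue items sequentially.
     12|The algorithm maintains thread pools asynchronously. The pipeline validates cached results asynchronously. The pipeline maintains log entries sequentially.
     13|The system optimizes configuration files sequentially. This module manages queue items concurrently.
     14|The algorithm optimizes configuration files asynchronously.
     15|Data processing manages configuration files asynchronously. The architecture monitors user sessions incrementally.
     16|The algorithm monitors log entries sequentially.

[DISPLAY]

┃Each component maintains batch opera┃
┃Data processing handles thread pools┃
┃The system coordinates queue items c┃
┃Ea┌──────────────────────────────┐si┃
┃Th│         Delete File?         │s ┃
┃  │     Save before closing?     │  ┃
┃  │ [Save]  Don't Save   Cancel  │  ┃
┃  └──────────────────────────────┘  ┃
┃Data processing maintains queue item┃
┃The algorithm maintains thread pools┃
┃The system optimizes configuration f┃
┃The algorithm optimizes configuratio┃
┃Data processing manages configuratio┃
┃The algorithm monitors log entries s┃
┗━━━━━━━━━━━━━━━━━━━━━━━━━━━━━━━━━━━━┛
              ┃                ...┃   
              ┃++++++             ┃   
              ┗━━━━━━━━━━━━━━━━━━━┛   
                                      


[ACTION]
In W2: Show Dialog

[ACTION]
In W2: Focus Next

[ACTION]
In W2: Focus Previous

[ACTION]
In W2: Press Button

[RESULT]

┃Each component maintains batch opera┃
┃Data processing handles thread pools┃
┃The system coordinates queue items c┃
┃Each component transforms user sessi┃
┃The framework generates log entries ┃
┃                                    ┃
┃                                    ┃
┃                                    ┃
┃Data processing maintains queue item┃
┃The algorithm maintains thread pools┃
┃The system optimizes configuration f┃
┃The algorithm optimizes configuratio┃
┃Data processing manages configuratio┃
┃The algorithm monitors log entries s┃
┗━━━━━━━━━━━━━━━━━━━━━━━━━━━━━━━━━━━━┛
              ┃                ...┃   
              ┃++++++             ┃   
              ┗━━━━━━━━━━━━━━━━━━━┛   
                                      


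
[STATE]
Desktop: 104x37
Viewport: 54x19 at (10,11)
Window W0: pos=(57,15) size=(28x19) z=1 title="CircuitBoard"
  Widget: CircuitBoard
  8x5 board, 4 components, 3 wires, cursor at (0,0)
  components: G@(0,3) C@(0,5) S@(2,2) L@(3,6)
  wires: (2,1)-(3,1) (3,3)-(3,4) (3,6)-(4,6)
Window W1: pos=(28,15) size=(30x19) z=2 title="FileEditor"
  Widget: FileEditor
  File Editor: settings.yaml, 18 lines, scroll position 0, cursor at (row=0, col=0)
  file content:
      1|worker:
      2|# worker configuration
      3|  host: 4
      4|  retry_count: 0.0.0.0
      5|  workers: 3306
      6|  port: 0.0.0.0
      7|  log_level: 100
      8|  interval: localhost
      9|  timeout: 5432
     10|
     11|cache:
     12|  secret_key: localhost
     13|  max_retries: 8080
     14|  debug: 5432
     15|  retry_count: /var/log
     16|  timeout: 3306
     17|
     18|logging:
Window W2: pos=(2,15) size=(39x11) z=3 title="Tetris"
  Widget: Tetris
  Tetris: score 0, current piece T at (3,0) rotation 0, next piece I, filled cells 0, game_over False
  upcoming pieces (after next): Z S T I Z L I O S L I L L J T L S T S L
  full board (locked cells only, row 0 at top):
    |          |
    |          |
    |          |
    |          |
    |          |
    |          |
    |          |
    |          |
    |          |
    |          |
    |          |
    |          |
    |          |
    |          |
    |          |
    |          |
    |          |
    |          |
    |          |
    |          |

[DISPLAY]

                                                      
                                                      
                                                      
                                                      
━━━━━━━━━━━━━━━━━━━━━━━━━━━━━━┓━━━━━━━━━━━━━━━━┓━━━━━━
                              ┃                ┃ Circu
──────────────────────────────┨────────────────┨──────
   │Next:                     ┃               ▲┃   0 1
   │████                      ┃figuration     █┃0  [.]
   │                          ┃               ░┃      
   │                          ┃t: 0.0.0.0     ░┃1     
   │                          ┃306            ░┃      
   │                          ┃0.0            ░┃2     
   │Score:                    ┃ 100           ░┃      
━━━━━━━━━━━━━━━━━━━━━━━━━━━━━━┛localhost      ░┃3     
                  ┃  timeout: 5432            ░┃      
                  ┃                           ░┃4     
                  ┃cache:                     ░┃Cursor
                  ┃  secret_key: localhost    ░┃      


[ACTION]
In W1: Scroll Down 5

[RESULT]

                                                      
                                                      
                                                      
                                                      
━━━━━━━━━━━━━━━━━━━━━━━━━━━━━━┓━━━━━━━━━━━━━━━━┓━━━━━━
                              ┃                ┃ Circu
──────────────────────────────┨────────────────┨──────
   │Next:                     ┃t: 0.0.0.0     ▲┃   0 1
   │████                      ┃306            ░┃0  [.]
   │                          ┃0.0            ░┃      
   │                          ┃ 100           ░┃1     
   │                          ┃localhost      ░┃      
   │                          ┃432            ░┃2     
   │Score:                    ┃               ░┃      
━━━━━━━━━━━━━━━━━━━━━━━━━━━━━━┛               ░┃3     
                  ┃  secret_key: localhost    ░┃      
                  ┃  max_retries: 8080        ░┃4     
                  ┃  debug: 5432              ░┃Cursor
                  ┃  retry_count: /var/log    ░┃      


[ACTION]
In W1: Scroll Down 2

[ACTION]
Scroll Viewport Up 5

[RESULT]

                                                      
                                                      
                                                      
                                                      
                                                      
                                                      
                                                      
                                                      
                                                      
━━━━━━━━━━━━━━━━━━━━━━━━━━━━━━┓━━━━━━━━━━━━━━━━┓━━━━━━
                              ┃                ┃ Circu
──────────────────────────────┨────────────────┨──────
   │Next:                     ┃t: 0.0.0.0     ▲┃   0 1
   │████                      ┃306            ░┃0  [.]
   │                          ┃0.0            ░┃      
   │                          ┃ 100           ░┃1     
   │                          ┃localhost      ░┃      
   │                          ┃432            ░┃2     
   │Score:                    ┃               ░┃      


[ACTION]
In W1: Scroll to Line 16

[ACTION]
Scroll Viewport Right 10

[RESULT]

                                                      
                                                      
                                                      
                                                      
                                                      
                                                      
                                                      
                                                      
                                                      
━━━━━━━━━━━━━━━━━━━━┓━━━━━━━━━━━━━━━━┓━━━━━━━━━━━━━━━━
                    ┃                ┃ CircuitBoard   
────────────────────┨────────────────┨────────────────
                    ┃t: 0.0.0.0     ▲┃   0 1 2 3 4 5 6
                    ┃306            ░┃0  [.]          
                    ┃0.0            ░┃                
                    ┃ 100           ░┃1               
                    ┃localhost      ░┃                
                    ┃432            ░┃2       ·   S   
                    ┃               ░┃        │       
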